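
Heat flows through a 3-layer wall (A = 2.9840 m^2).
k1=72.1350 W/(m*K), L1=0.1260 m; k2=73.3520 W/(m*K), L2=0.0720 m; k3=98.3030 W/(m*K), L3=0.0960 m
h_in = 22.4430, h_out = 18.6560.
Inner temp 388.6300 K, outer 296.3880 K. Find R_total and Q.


R_conv_in = 1/(22.4430*2.9840) = 0.0149
R_1 = 0.1260/(72.1350*2.9840) = 0.0006
R_2 = 0.0720/(73.3520*2.9840) = 0.0003
R_3 = 0.0960/(98.3030*2.9840) = 0.0003
R_conv_out = 1/(18.6560*2.9840) = 0.0180
R_total = 0.0341 K/W
Q = 92.2420 / 0.0341 = 2702.1270 W

R_total = 0.0341 K/W, Q = 2702.1270 W


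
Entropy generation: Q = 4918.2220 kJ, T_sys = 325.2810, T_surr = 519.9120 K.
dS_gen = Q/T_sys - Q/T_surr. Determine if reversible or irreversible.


dS_sys = 4918.2220/325.2810 = 15.1199 kJ/K
dS_surr = -4918.2220/519.9120 = -9.4597 kJ/K
dS_gen = 15.1199 - 9.4597 = 5.6602 kJ/K (irreversible)

dS_gen = 5.6602 kJ/K, irreversible


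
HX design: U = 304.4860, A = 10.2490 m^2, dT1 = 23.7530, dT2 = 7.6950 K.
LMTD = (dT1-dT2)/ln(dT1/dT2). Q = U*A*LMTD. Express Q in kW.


LMTD = 14.2467 K
Q = 304.4860 * 10.2490 * 14.2467 = 44459.3549 W = 44.4594 kW

44.4594 kW


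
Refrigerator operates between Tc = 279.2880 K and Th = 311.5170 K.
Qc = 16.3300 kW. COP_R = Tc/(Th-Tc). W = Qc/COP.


COP = 279.2880 / 32.2290 = 8.6657
W = 16.3300 / 8.6657 = 1.8844 kW

COP = 8.6657, W = 1.8844 kW


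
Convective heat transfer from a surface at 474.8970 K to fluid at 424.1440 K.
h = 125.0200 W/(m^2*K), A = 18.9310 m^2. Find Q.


dT = 50.7530 K
Q = 125.0200 * 18.9310 * 50.7530 = 120119.8465 W

120119.8465 W


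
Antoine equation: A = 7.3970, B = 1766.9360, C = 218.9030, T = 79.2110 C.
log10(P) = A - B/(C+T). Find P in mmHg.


C+T = 298.1140
B/(C+T) = 5.9270
log10(P) = 7.3970 - 5.9270 = 1.4700
P = 10^1.4700 = 29.5088 mmHg

29.5088 mmHg


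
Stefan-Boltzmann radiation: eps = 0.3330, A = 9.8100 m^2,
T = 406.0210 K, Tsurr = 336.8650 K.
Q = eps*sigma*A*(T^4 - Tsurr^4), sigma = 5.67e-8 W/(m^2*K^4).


T^4 = 2.7177e+10
Tsurr^4 = 1.2877e+10
Q = 0.3330 * 5.67e-8 * 9.8100 * 1.4299e+10 = 2648.5614 W

2648.5614 W


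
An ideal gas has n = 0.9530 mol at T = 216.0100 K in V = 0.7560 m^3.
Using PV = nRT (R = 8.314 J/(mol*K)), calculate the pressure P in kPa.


P = nRT/V = 0.9530 * 8.314 * 216.0100 / 0.7560
= 1711.4995 / 0.7560 = 2263.8882 Pa = 2.2639 kPa

2.2639 kPa


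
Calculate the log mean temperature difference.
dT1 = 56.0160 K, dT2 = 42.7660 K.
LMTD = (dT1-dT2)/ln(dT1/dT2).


dT1/dT2 = 1.3098
ln(dT1/dT2) = 0.2699
LMTD = 13.2500 / 0.2699 = 49.0934 K

49.0934 K


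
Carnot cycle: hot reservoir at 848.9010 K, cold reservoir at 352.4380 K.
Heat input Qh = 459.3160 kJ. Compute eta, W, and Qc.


eta = 1 - 352.4380/848.9010 = 0.5848
W = 0.5848 * 459.3160 = 268.6219 kJ
Qc = 459.3160 - 268.6219 = 190.6941 kJ

eta = 58.4830%, W = 268.6219 kJ, Qc = 190.6941 kJ


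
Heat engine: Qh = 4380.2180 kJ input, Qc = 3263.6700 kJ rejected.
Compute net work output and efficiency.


W = 4380.2180 - 3263.6700 = 1116.5480 kJ
eta = 1116.5480 / 4380.2180 = 0.2549 = 25.4907%

W = 1116.5480 kJ, eta = 25.4907%


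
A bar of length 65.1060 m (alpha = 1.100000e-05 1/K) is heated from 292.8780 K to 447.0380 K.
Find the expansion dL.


dT = 154.1600 K
dL = 1.100000e-05 * 65.1060 * 154.1600 = 0.110404 m
L_final = 65.216404 m

dL = 0.110404 m


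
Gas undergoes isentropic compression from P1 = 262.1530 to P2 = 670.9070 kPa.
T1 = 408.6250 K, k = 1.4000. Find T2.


(k-1)/k = 0.2857
(P2/P1)^exp = 1.3080
T2 = 408.6250 * 1.3080 = 534.4746 K

534.4746 K


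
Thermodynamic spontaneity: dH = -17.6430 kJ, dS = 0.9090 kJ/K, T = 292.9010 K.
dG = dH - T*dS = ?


T*dS = 292.9010 * 0.9090 = 266.2470 kJ
dG = -17.6430 - 266.2470 = -283.8900 kJ (spontaneous)

dG = -283.8900 kJ, spontaneous


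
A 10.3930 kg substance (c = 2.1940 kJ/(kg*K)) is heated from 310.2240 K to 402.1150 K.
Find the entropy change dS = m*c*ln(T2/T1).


T2/T1 = 1.2962
ln(T2/T1) = 0.2594
dS = 10.3930 * 2.1940 * 0.2594 = 5.9159 kJ/K

5.9159 kJ/K


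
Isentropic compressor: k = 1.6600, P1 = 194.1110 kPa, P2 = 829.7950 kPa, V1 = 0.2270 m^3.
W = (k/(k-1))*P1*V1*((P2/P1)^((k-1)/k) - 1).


(k-1)/k = 0.3976
(P2/P1)^exp = 1.7818
W = 2.5152 * 194.1110 * 0.2270 * (1.7818 - 1) = 86.6385 kJ

86.6385 kJ


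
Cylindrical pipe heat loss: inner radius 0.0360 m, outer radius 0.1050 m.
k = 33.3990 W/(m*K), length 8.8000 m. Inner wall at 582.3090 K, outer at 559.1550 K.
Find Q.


dT = 23.1540 K
ln(ro/ri) = 1.0704
Q = 2*pi*33.3990*8.8000*23.1540 / 1.0704 = 39944.6970 W

39944.6970 W


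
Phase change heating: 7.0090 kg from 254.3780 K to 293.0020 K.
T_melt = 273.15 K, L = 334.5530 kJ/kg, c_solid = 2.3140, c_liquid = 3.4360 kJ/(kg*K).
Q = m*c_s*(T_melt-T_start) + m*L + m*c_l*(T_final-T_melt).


Q1 (sensible, solid) = 7.0090 * 2.3140 * 18.7720 = 304.4598 kJ
Q2 (latent) = 7.0090 * 334.5530 = 2344.8820 kJ
Q3 (sensible, liquid) = 7.0090 * 3.4360 * 19.8520 = 478.0942 kJ
Q_total = 3127.4360 kJ

3127.4360 kJ


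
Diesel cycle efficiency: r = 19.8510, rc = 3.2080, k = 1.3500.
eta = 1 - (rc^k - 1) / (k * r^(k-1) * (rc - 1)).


r^(k-1) = 2.8459
rc^k = 4.8241
eta = 0.5492 = 54.9212%

54.9212%


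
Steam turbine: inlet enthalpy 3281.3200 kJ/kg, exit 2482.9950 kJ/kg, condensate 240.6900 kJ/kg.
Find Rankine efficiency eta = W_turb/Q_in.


W = 798.3250 kJ/kg
Q_in = 3040.6300 kJ/kg
eta = 0.2626 = 26.2552%

eta = 26.2552%


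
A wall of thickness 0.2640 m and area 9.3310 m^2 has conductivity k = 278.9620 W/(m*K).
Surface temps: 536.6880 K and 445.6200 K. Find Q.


dT = 91.0680 K
Q = 278.9620 * 9.3310 * 91.0680 / 0.2640 = 897914.7577 W

897914.7577 W


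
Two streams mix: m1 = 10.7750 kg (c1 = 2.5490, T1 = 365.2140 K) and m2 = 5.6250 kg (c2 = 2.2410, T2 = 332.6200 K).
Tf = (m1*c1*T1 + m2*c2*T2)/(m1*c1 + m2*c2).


num = 14223.6590
den = 40.0711
Tf = 354.9605 K

354.9605 K


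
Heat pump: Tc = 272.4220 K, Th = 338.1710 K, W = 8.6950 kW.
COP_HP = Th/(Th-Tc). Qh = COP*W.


COP = 338.1710 / 65.7490 = 5.1434
Qh = 5.1434 * 8.6950 = 44.7215 kW

COP = 5.1434, Qh = 44.7215 kW


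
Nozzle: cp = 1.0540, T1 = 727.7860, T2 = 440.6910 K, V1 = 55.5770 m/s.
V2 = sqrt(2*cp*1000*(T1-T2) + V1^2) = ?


dT = 287.0950 K
2*cp*1000*dT = 605196.2600
V1^2 = 3088.8029
V2 = sqrt(608285.0629) = 779.9263 m/s

779.9263 m/s


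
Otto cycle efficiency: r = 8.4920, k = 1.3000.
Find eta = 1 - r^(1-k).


r^(k-1) = 1.8998
eta = 1 - 1/1.8998 = 0.4736 = 47.3623%

47.3623%


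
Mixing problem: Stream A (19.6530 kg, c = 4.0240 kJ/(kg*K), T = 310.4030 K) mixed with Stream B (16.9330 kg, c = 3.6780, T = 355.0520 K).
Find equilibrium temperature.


num = 46660.2963
den = 141.3632
Tf = 330.0737 K

330.0737 K


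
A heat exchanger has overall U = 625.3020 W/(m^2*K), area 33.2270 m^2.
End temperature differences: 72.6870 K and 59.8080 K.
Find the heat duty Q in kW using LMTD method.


LMTD = 66.0383 K
Q = 625.3020 * 33.2270 * 66.0383 = 1372072.2848 W = 1372.0723 kW

1372.0723 kW


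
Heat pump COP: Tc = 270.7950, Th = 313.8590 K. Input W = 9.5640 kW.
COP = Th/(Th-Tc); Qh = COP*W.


COP = 313.8590 / 43.0640 = 7.2882
Qh = 7.2882 * 9.5640 = 69.7043 kW

COP = 7.2882, Qh = 69.7043 kW


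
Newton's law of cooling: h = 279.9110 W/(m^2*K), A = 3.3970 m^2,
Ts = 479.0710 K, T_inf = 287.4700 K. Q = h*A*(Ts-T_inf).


dT = 191.6010 K
Q = 279.9110 * 3.3970 * 191.6010 = 182185.2799 W

182185.2799 W


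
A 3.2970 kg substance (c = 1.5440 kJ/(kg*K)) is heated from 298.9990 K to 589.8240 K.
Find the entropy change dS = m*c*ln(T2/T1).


T2/T1 = 1.9727
ln(T2/T1) = 0.6794
dS = 3.2970 * 1.5440 * 0.6794 = 3.4585 kJ/K

3.4585 kJ/K


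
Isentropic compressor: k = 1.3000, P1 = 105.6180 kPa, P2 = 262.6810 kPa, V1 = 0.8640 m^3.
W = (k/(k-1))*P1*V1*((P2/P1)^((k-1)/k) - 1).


(k-1)/k = 0.2308
(P2/P1)^exp = 1.2340
W = 4.3333 * 105.6180 * 0.8640 * (1.2340 - 1) = 92.5294 kJ

92.5294 kJ


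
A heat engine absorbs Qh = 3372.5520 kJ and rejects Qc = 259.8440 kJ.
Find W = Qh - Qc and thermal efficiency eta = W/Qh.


W = 3372.5520 - 259.8440 = 3112.7080 kJ
eta = 3112.7080 / 3372.5520 = 0.9230 = 92.2953%

W = 3112.7080 kJ, eta = 92.2953%


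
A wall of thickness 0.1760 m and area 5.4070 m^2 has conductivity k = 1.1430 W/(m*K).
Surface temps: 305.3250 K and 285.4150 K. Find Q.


dT = 19.9100 K
Q = 1.1430 * 5.4070 * 19.9100 / 0.1760 = 699.1352 W

699.1352 W


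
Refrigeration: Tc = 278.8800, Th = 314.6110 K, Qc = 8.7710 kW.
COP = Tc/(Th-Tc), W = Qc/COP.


COP = 278.8800 / 35.7310 = 7.8050
W = 8.7710 / 7.8050 = 1.1238 kW

COP = 7.8050, W = 1.1238 kW


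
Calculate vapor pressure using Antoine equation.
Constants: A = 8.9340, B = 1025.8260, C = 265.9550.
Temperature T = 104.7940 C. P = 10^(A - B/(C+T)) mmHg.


C+T = 370.7490
B/(C+T) = 2.7669
log10(P) = 8.9340 - 2.7669 = 6.1671
P = 10^6.1671 = 1469259.1482 mmHg

1469259.1482 mmHg


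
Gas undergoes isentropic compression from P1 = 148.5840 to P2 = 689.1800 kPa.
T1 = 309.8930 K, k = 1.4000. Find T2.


(k-1)/k = 0.2857
(P2/P1)^exp = 1.5502
T2 = 309.8930 * 1.5502 = 480.3973 K

480.3973 K


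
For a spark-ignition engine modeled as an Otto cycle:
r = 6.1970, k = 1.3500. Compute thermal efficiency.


r^(k-1) = 1.8935
eta = 1 - 1/1.8935 = 0.4719 = 47.1875%

47.1875%


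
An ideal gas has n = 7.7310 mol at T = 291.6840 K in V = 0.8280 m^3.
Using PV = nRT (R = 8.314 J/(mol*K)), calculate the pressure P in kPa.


P = nRT/V = 7.7310 * 8.314 * 291.6840 / 0.8280
= 18748.1449 / 0.8280 = 22642.6870 Pa = 22.6427 kPa

22.6427 kPa


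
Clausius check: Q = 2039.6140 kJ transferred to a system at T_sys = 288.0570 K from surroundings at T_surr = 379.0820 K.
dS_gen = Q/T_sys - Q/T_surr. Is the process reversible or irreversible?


dS_sys = 2039.6140/288.0570 = 7.0806 kJ/K
dS_surr = -2039.6140/379.0820 = -5.3804 kJ/K
dS_gen = 7.0806 - 5.3804 = 1.7002 kJ/K (irreversible)

dS_gen = 1.7002 kJ/K, irreversible


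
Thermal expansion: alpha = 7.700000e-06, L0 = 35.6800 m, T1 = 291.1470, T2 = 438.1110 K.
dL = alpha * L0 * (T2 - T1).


dT = 146.9640 K
dL = 7.700000e-06 * 35.6800 * 146.9640 = 0.040376 m
L_final = 35.720376 m

dL = 0.040376 m


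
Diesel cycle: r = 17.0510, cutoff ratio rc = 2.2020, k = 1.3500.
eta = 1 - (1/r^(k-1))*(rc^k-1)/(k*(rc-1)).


r^(k-1) = 2.6984
rc^k = 2.9027
eta = 0.5655 = 56.5468%

56.5468%


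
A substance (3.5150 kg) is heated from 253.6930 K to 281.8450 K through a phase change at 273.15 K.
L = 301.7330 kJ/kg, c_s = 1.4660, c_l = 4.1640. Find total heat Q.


Q1 (sensible, solid) = 3.5150 * 1.4660 * 19.4570 = 100.2617 kJ
Q2 (latent) = 3.5150 * 301.7330 = 1060.5915 kJ
Q3 (sensible, liquid) = 3.5150 * 4.1640 * 8.6950 = 127.2640 kJ
Q_total = 1288.1172 kJ

1288.1172 kJ


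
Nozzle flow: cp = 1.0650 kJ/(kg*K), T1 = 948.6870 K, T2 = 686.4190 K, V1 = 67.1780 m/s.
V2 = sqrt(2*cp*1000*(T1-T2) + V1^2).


dT = 262.2680 K
2*cp*1000*dT = 558630.8400
V1^2 = 4512.8837
V2 = sqrt(563143.7237) = 750.4290 m/s

750.4290 m/s


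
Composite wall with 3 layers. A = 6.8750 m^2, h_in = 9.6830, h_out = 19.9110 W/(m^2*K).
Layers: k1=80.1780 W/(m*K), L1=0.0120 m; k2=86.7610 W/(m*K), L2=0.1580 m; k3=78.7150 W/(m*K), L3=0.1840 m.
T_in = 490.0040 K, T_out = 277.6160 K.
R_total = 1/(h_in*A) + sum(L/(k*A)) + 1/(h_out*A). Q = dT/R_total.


R_conv_in = 1/(9.6830*6.8750) = 0.0150
R_1 = 0.0120/(80.1780*6.8750) = 2.1770e-05
R_2 = 0.1580/(86.7610*6.8750) = 0.0003
R_3 = 0.1840/(78.7150*6.8750) = 0.0003
R_conv_out = 1/(19.9110*6.8750) = 0.0073
R_total = 0.0230 K/W
Q = 212.3880 / 0.0230 = 9252.9522 W

R_total = 0.0230 K/W, Q = 9252.9522 W


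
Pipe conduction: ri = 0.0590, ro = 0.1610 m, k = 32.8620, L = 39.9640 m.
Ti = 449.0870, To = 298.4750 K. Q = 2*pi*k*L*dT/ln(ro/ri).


dT = 150.6120 K
ln(ro/ri) = 1.0039
Q = 2*pi*32.8620*39.9640*150.6120 / 1.0039 = 1238015.9552 W

1238015.9552 W


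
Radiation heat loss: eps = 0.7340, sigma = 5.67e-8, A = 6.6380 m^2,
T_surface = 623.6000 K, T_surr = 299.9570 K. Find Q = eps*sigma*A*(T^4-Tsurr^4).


T^4 = 1.5123e+11
Tsurr^4 = 8.0954e+09
Q = 0.7340 * 5.67e-8 * 6.6380 * 1.4313e+11 = 39540.9259 W

39540.9259 W


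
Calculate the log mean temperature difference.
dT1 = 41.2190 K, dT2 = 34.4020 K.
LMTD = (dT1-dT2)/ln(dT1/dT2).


dT1/dT2 = 1.1982
ln(dT1/dT2) = 0.1808
LMTD = 6.8170 / 0.1808 = 37.7079 K

37.7079 K


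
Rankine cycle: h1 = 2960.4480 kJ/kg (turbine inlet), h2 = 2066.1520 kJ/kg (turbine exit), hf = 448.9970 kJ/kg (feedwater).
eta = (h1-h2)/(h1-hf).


W = 894.2960 kJ/kg
Q_in = 2511.4510 kJ/kg
eta = 0.3561 = 35.6087%

eta = 35.6087%


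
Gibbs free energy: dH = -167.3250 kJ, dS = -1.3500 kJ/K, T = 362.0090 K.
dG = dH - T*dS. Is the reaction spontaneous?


T*dS = 362.0090 * -1.3500 = -488.7122 kJ
dG = -167.3250 + 488.7122 = 321.3872 kJ (non-spontaneous)

dG = 321.3872 kJ, non-spontaneous


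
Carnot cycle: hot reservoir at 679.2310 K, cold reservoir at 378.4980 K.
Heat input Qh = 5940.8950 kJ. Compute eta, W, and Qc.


eta = 1 - 378.4980/679.2310 = 0.4428
W = 0.4428 * 5940.8950 = 2630.3617 kJ
Qc = 5940.8950 - 2630.3617 = 3310.5333 kJ

eta = 44.2755%, W = 2630.3617 kJ, Qc = 3310.5333 kJ


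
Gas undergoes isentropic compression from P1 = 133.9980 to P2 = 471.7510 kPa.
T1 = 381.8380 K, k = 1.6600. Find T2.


(k-1)/k = 0.3976
(P2/P1)^exp = 1.6494
T2 = 381.8380 * 1.6494 = 629.8075 K

629.8075 K


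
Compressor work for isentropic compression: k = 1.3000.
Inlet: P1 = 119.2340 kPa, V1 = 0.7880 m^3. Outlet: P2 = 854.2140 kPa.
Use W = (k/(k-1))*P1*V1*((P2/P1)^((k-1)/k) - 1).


(k-1)/k = 0.2308
(P2/P1)^exp = 1.5752
W = 4.3333 * 119.2340 * 0.7880 * (1.5752 - 1) = 234.2048 kJ

234.2048 kJ


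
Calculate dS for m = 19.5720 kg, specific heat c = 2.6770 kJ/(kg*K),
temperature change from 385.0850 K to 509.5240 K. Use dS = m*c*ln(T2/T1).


T2/T1 = 1.3231
ln(T2/T1) = 0.2800
dS = 19.5720 * 2.6770 * 0.2800 = 14.6711 kJ/K

14.6711 kJ/K


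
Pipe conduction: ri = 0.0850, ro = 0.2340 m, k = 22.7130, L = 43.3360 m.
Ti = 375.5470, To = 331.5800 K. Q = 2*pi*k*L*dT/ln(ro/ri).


dT = 43.9670 K
ln(ro/ri) = 1.0127
Q = 2*pi*22.7130*43.3360*43.9670 / 1.0127 = 268511.0368 W

268511.0368 W


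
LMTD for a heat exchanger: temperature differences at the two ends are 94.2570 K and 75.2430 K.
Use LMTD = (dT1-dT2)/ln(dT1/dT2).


dT1/dT2 = 1.2527
ln(dT1/dT2) = 0.2253
LMTD = 19.0140 / 0.2253 = 84.3933 K

84.3933 K


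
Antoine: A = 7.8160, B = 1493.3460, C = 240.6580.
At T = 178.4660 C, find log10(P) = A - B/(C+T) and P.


C+T = 419.1240
B/(C+T) = 3.5630
log10(P) = 7.8160 - 3.5630 = 4.2530
P = 10^4.2530 = 17905.3515 mmHg

17905.3515 mmHg


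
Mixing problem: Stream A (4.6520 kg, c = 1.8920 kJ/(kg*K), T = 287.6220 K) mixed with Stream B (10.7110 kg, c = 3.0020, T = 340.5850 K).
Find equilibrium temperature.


num = 13482.8430
den = 40.9560
Tf = 329.2031 K

329.2031 K


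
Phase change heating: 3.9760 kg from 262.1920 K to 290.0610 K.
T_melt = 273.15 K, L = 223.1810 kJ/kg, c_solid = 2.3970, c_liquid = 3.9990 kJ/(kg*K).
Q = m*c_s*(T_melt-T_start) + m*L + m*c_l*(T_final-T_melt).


Q1 (sensible, solid) = 3.9760 * 2.3970 * 10.9580 = 104.4349 kJ
Q2 (latent) = 3.9760 * 223.1810 = 887.3677 kJ
Q3 (sensible, liquid) = 3.9760 * 3.9990 * 16.9110 = 268.8853 kJ
Q_total = 1260.6879 kJ

1260.6879 kJ


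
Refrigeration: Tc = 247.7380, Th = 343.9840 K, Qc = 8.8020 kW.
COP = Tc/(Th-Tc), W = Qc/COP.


COP = 247.7380 / 96.2460 = 2.5740
W = 8.8020 / 2.5740 = 3.4196 kW

COP = 2.5740, W = 3.4196 kW


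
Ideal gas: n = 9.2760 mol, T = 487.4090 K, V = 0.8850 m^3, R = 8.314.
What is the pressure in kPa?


P = nRT/V = 9.2760 * 8.314 * 487.4090 / 0.8850
= 37589.3057 / 0.8850 = 42473.7918 Pa = 42.4738 kPa

42.4738 kPa


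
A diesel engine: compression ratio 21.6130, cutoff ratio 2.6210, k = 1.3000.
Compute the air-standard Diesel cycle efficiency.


r^(k-1) = 2.5143
rc^k = 3.4995
eta = 0.5282 = 52.8248%

52.8248%


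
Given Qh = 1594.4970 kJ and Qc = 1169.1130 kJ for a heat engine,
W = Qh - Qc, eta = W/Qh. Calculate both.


W = 1594.4970 - 1169.1130 = 425.3840 kJ
eta = 425.3840 / 1594.4970 = 0.2668 = 26.6783%

W = 425.3840 kJ, eta = 26.6783%


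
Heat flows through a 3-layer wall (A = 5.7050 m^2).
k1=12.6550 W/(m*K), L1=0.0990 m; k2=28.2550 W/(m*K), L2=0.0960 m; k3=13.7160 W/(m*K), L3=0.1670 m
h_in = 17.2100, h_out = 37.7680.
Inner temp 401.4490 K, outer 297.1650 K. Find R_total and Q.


R_conv_in = 1/(17.2100*5.7050) = 0.0102
R_1 = 0.0990/(12.6550*5.7050) = 0.0014
R_2 = 0.0960/(28.2550*5.7050) = 0.0006
R_3 = 0.1670/(13.7160*5.7050) = 0.0021
R_conv_out = 1/(37.7680*5.7050) = 0.0046
R_total = 0.0189 K/W
Q = 104.2840 / 0.0189 = 5509.7578 W

R_total = 0.0189 K/W, Q = 5509.7578 W


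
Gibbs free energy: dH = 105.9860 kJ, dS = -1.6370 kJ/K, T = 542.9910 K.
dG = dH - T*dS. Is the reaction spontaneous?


T*dS = 542.9910 * -1.6370 = -888.8763 kJ
dG = 105.9860 + 888.8763 = 994.8623 kJ (non-spontaneous)

dG = 994.8623 kJ, non-spontaneous


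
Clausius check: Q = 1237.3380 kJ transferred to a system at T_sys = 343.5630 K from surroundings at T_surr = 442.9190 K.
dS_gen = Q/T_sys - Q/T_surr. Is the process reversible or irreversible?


dS_sys = 1237.3380/343.5630 = 3.6015 kJ/K
dS_surr = -1237.3380/442.9190 = -2.7936 kJ/K
dS_gen = 3.6015 - 2.7936 = 0.8079 kJ/K (irreversible)

dS_gen = 0.8079 kJ/K, irreversible


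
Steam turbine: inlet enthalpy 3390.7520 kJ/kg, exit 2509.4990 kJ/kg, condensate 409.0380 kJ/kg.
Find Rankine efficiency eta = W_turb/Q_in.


W = 881.2530 kJ/kg
Q_in = 2981.7140 kJ/kg
eta = 0.2956 = 29.5552%

eta = 29.5552%


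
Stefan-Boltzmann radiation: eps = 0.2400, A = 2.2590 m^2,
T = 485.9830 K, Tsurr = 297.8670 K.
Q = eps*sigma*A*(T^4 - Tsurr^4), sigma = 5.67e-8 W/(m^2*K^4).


T^4 = 5.5781e+10
Tsurr^4 = 7.8721e+09
Q = 0.2400 * 5.67e-8 * 2.2590 * 4.7909e+10 = 1472.7349 W

1472.7349 W


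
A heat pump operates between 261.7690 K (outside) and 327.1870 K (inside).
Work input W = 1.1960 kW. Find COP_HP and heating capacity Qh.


COP = 327.1870 / 65.4180 = 5.0015
Qh = 5.0015 * 1.1960 = 5.9818 kW

COP = 5.0015, Qh = 5.9818 kW


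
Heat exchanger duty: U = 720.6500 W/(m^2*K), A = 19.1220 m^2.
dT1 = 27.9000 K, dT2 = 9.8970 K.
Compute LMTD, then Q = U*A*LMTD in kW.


LMTD = 17.3708 K
Q = 720.6500 * 19.1220 * 17.3708 = 239374.1636 W = 239.3742 kW

239.3742 kW


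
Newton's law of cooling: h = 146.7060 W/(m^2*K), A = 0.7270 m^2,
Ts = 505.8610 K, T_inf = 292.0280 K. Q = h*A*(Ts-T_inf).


dT = 213.8330 K
Q = 146.7060 * 0.7270 * 213.8330 = 22806.4146 W

22806.4146 W


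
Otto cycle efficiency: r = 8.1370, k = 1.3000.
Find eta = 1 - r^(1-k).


r^(k-1) = 1.8756
eta = 1 - 1/1.8756 = 0.4668 = 46.6836%

46.6836%


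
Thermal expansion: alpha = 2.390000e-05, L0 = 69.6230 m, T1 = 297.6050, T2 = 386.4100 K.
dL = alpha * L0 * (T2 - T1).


dT = 88.8050 K
dL = 2.390000e-05 * 69.6230 * 88.8050 = 0.147771 m
L_final = 69.770771 m

dL = 0.147771 m


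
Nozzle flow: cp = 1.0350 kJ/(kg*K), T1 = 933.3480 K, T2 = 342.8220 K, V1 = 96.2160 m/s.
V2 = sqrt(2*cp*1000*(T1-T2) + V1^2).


dT = 590.5260 K
2*cp*1000*dT = 1222388.8200
V1^2 = 9257.5187
V2 = sqrt(1231646.3387) = 1109.7956 m/s

1109.7956 m/s


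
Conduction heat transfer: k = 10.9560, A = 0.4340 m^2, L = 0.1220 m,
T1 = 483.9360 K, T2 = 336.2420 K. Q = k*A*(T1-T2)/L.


dT = 147.6940 K
Q = 10.9560 * 0.4340 * 147.6940 / 0.1220 = 5756.3180 W

5756.3180 W


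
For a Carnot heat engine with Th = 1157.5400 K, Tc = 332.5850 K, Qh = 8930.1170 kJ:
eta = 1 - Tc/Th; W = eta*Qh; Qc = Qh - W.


eta = 1 - 332.5850/1157.5400 = 0.7127
W = 0.7127 * 8930.1170 = 6364.3111 kJ
Qc = 8930.1170 - 6364.3111 = 2565.8059 kJ

eta = 71.2679%, W = 6364.3111 kJ, Qc = 2565.8059 kJ


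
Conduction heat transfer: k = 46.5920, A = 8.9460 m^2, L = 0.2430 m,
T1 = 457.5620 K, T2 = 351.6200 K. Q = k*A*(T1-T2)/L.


dT = 105.9420 K
Q = 46.5920 * 8.9460 * 105.9420 / 0.2430 = 181719.7543 W

181719.7543 W


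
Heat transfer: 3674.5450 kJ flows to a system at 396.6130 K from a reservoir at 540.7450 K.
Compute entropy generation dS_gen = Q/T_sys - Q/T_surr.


dS_sys = 3674.5450/396.6130 = 9.2648 kJ/K
dS_surr = -3674.5450/540.7450 = -6.7953 kJ/K
dS_gen = 9.2648 - 6.7953 = 2.4695 kJ/K (irreversible)

dS_gen = 2.4695 kJ/K, irreversible


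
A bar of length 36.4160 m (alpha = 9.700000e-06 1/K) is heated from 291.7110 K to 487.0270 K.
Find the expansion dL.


dT = 195.3160 K
dL = 9.700000e-06 * 36.4160 * 195.3160 = 0.068992 m
L_final = 36.484992 m

dL = 0.068992 m


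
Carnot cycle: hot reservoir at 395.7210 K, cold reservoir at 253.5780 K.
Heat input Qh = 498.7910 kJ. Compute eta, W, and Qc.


eta = 1 - 253.5780/395.7210 = 0.3592
W = 0.3592 * 498.7910 = 179.1657 kJ
Qc = 498.7910 - 179.1657 = 319.6253 kJ

eta = 35.9200%, W = 179.1657 kJ, Qc = 319.6253 kJ


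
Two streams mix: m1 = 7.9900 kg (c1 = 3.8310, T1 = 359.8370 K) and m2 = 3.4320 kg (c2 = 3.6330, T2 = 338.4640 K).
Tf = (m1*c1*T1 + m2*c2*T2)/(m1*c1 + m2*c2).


num = 15234.6225
den = 43.0781
Tf = 353.6508 K

353.6508 K


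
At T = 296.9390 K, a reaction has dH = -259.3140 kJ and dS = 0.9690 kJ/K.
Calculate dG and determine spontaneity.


T*dS = 296.9390 * 0.9690 = 287.7339 kJ
dG = -259.3140 - 287.7339 = -547.0479 kJ (spontaneous)

dG = -547.0479 kJ, spontaneous


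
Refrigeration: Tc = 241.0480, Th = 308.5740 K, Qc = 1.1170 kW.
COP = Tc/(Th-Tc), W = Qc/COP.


COP = 241.0480 / 67.5260 = 3.5697
W = 1.1170 / 3.5697 = 0.3129 kW

COP = 3.5697, W = 0.3129 kW


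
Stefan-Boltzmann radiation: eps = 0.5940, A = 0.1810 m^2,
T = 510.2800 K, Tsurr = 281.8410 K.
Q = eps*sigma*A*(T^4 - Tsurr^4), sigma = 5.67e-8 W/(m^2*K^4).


T^4 = 6.7801e+10
Tsurr^4 = 6.3098e+09
Q = 0.5940 * 5.67e-8 * 0.1810 * 6.1491e+10 = 374.8511 W

374.8511 W


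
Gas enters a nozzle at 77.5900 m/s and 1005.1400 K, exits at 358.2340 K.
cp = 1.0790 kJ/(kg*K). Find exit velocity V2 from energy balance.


dT = 646.9060 K
2*cp*1000*dT = 1396023.1480
V1^2 = 6020.2081
V2 = sqrt(1402043.3561) = 1184.0791 m/s

1184.0791 m/s


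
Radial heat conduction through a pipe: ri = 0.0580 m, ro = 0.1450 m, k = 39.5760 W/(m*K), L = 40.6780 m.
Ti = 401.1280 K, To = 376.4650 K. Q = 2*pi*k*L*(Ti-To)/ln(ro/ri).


dT = 24.6630 K
ln(ro/ri) = 0.9163
Q = 2*pi*39.5760*40.6780*24.6630 / 0.9163 = 272260.0794 W

272260.0794 W


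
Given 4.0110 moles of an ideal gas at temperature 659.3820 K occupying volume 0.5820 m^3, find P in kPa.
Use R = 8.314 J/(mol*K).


P = nRT/V = 4.0110 * 8.314 * 659.3820 / 0.5820
= 21988.7109 / 0.5820 = 37781.2902 Pa = 37.7813 kPa

37.7813 kPa


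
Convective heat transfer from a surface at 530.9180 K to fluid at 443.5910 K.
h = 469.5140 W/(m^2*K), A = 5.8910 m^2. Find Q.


dT = 87.3270 K
Q = 469.5140 * 5.8910 * 87.3270 = 241538.3583 W

241538.3583 W


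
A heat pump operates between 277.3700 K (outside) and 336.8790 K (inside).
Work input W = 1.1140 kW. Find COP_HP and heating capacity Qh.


COP = 336.8790 / 59.5090 = 5.6610
Qh = 5.6610 * 1.1140 = 6.3063 kW

COP = 5.6610, Qh = 6.3063 kW


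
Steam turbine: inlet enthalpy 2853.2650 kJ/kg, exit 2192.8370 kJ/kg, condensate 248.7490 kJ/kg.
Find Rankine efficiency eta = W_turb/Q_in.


W = 660.4280 kJ/kg
Q_in = 2604.5160 kJ/kg
eta = 0.2536 = 25.3570%

eta = 25.3570%


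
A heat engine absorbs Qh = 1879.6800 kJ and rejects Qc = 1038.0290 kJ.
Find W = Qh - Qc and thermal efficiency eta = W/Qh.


W = 1879.6800 - 1038.0290 = 841.6510 kJ
eta = 841.6510 / 1879.6800 = 0.4478 = 44.7763%

W = 841.6510 kJ, eta = 44.7763%


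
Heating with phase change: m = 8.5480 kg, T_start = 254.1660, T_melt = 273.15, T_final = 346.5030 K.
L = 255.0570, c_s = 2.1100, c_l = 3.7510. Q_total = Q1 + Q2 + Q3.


Q1 (sensible, solid) = 8.5480 * 2.1100 * 18.9840 = 342.4007 kJ
Q2 (latent) = 8.5480 * 255.0570 = 2180.2272 kJ
Q3 (sensible, liquid) = 8.5480 * 3.7510 * 73.3530 = 2351.9574 kJ
Q_total = 4874.5854 kJ

4874.5854 kJ


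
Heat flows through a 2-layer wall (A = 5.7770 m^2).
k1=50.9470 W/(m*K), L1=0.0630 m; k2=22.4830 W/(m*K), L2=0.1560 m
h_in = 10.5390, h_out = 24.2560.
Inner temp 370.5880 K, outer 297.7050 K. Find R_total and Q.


R_conv_in = 1/(10.5390*5.7770) = 0.0164
R_1 = 0.0630/(50.9470*5.7770) = 0.0002
R_2 = 0.1560/(22.4830*5.7770) = 0.0012
R_conv_out = 1/(24.2560*5.7770) = 0.0071
R_total = 0.0250 K/W
Q = 72.8830 / 0.0250 = 2918.0935 W

R_total = 0.0250 K/W, Q = 2918.0935 W


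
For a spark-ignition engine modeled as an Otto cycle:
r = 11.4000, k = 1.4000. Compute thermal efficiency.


r^(k-1) = 2.6470
eta = 1 - 1/2.6470 = 0.6222 = 62.2221%

62.2221%


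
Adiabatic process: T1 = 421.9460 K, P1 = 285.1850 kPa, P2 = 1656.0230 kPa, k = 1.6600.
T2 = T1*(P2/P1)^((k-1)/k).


(k-1)/k = 0.3976
(P2/P1)^exp = 2.0125
T2 = 421.9460 * 2.0125 = 849.1647 K

849.1647 K


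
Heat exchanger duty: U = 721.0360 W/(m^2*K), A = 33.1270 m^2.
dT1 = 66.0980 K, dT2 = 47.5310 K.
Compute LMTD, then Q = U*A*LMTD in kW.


LMTD = 56.3052 K
Q = 721.0360 * 33.1270 * 56.3052 = 1344892.6313 W = 1344.8926 kW

1344.8926 kW


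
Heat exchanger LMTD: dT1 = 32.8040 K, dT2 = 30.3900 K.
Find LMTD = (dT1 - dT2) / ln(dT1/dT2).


dT1/dT2 = 1.0794
ln(dT1/dT2) = 0.0764
LMTD = 2.4140 / 0.0764 = 31.5816 K

31.5816 K


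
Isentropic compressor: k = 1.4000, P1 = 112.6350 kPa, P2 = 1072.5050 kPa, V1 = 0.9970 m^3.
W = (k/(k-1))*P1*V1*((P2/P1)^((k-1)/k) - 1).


(k-1)/k = 0.2857
(P2/P1)^exp = 1.9039
W = 3.5000 * 112.6350 * 0.9970 * (1.9039 - 1) = 355.2547 kJ

355.2547 kJ


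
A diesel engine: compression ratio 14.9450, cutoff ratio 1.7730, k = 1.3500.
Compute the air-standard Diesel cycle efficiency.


r^(k-1) = 2.5768
rc^k = 2.1665
eta = 0.5662 = 56.6195%

56.6195%


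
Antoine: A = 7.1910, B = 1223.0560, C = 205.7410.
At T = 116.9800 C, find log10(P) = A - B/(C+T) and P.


C+T = 322.7210
B/(C+T) = 3.7898
log10(P) = 7.1910 - 3.7898 = 3.4012
P = 10^3.4012 = 2518.6937 mmHg

2518.6937 mmHg


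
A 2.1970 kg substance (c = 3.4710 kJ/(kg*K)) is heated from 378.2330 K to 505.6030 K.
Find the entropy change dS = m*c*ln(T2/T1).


T2/T1 = 1.3368
ln(T2/T1) = 0.2902
dS = 2.1970 * 3.4710 * 0.2902 = 2.2133 kJ/K

2.2133 kJ/K


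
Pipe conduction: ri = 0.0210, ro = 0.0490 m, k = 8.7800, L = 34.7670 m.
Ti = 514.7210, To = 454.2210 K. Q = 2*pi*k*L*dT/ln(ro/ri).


dT = 60.5000 K
ln(ro/ri) = 0.8473
Q = 2*pi*8.7800*34.7670*60.5000 / 0.8473 = 136949.6311 W

136949.6311 W


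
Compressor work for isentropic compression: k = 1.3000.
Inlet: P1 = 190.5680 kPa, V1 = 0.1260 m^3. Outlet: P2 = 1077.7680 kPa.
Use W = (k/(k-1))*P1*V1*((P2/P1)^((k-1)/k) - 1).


(k-1)/k = 0.2308
(P2/P1)^exp = 1.4916
W = 4.3333 * 190.5680 * 0.1260 * (1.4916 - 1) = 51.1495 kJ

51.1495 kJ


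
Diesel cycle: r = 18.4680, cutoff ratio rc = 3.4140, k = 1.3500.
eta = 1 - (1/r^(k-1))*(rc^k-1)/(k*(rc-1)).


r^(k-1) = 2.7749
rc^k = 5.2469
eta = 0.5304 = 53.0368%

53.0368%


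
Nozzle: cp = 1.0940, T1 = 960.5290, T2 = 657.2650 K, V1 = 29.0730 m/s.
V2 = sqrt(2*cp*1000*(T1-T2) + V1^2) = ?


dT = 303.2640 K
2*cp*1000*dT = 663541.6320
V1^2 = 845.2393
V2 = sqrt(664386.8713) = 815.0993 m/s

815.0993 m/s


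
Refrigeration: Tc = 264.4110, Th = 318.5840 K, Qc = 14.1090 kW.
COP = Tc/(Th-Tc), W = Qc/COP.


COP = 264.4110 / 54.1730 = 4.8809
W = 14.1090 / 4.8809 = 2.8907 kW

COP = 4.8809, W = 2.8907 kW


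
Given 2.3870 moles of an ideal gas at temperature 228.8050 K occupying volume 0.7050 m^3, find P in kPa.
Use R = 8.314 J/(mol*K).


P = nRT/V = 2.3870 * 8.314 * 228.8050 / 0.7050
= 4540.7537 / 0.7050 = 6440.7855 Pa = 6.4408 kPa

6.4408 kPa


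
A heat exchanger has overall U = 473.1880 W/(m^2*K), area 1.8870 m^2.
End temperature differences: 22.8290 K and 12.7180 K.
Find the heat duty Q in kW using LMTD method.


LMTD = 17.2834 K
Q = 473.1880 * 1.8870 * 17.2834 = 15432.4174 W = 15.4324 kW

15.4324 kW


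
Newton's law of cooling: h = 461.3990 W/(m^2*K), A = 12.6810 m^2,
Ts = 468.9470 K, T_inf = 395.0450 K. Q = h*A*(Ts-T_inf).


dT = 73.9020 K
Q = 461.3990 * 12.6810 * 73.9020 = 432400.6551 W

432400.6551 W


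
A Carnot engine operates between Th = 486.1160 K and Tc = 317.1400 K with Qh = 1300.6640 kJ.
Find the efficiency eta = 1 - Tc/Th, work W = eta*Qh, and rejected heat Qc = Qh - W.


eta = 1 - 317.1400/486.1160 = 0.3476
W = 0.3476 * 1300.6640 = 452.1164 kJ
Qc = 1300.6640 - 452.1164 = 848.5476 kJ

eta = 34.7604%, W = 452.1164 kJ, Qc = 848.5476 kJ


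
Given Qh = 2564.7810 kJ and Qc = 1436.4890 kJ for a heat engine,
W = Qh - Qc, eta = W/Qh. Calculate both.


W = 2564.7810 - 1436.4890 = 1128.2920 kJ
eta = 1128.2920 / 2564.7810 = 0.4399 = 43.9917%

W = 1128.2920 kJ, eta = 43.9917%


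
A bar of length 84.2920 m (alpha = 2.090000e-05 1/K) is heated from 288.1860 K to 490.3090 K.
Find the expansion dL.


dT = 202.1230 K
dL = 2.090000e-05 * 84.2920 * 202.1230 = 0.356081 m
L_final = 84.648081 m

dL = 0.356081 m


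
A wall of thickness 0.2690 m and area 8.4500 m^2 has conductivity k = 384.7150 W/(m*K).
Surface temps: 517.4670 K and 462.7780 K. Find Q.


dT = 54.6890 K
Q = 384.7150 * 8.4500 * 54.6890 / 0.2690 = 660911.8382 W

660911.8382 W


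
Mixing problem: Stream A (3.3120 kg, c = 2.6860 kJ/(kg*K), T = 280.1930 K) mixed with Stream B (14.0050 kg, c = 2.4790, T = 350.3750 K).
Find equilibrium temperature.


num = 14657.0635
den = 43.6144
Tf = 336.0600 K

336.0600 K


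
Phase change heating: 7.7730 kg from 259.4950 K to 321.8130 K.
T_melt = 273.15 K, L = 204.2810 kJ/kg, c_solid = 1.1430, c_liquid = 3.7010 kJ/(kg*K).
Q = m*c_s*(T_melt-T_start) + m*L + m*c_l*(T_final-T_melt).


Q1 (sensible, solid) = 7.7730 * 1.1430 * 13.6550 = 121.3184 kJ
Q2 (latent) = 7.7730 * 204.2810 = 1587.8762 kJ
Q3 (sensible, liquid) = 7.7730 * 3.7010 * 48.6630 = 1399.9310 kJ
Q_total = 3109.1256 kJ

3109.1256 kJ


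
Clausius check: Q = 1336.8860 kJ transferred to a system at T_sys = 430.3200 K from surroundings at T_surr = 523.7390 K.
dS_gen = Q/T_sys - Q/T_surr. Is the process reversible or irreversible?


dS_sys = 1336.8860/430.3200 = 3.1067 kJ/K
dS_surr = -1336.8860/523.7390 = -2.5526 kJ/K
dS_gen = 3.1067 - 2.5526 = 0.5541 kJ/K (irreversible)

dS_gen = 0.5541 kJ/K, irreversible


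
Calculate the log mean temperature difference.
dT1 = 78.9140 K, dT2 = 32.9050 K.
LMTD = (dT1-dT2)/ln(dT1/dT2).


dT1/dT2 = 2.3982
ln(dT1/dT2) = 0.8747
LMTD = 46.0090 / 0.8747 = 52.5977 K

52.5977 K


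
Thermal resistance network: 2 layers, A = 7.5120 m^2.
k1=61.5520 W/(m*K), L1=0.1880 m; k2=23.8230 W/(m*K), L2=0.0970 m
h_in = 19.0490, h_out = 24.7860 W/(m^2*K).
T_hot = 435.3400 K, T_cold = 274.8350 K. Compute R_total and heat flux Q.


R_conv_in = 1/(19.0490*7.5120) = 0.0070
R_1 = 0.1880/(61.5520*7.5120) = 0.0004
R_2 = 0.0970/(23.8230*7.5120) = 0.0005
R_conv_out = 1/(24.7860*7.5120) = 0.0054
R_total = 0.0133 K/W
Q = 160.5050 / 0.0133 = 12061.0465 W

R_total = 0.0133 K/W, Q = 12061.0465 W


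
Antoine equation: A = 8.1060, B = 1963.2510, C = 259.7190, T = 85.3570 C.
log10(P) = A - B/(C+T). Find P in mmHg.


C+T = 345.0760
B/(C+T) = 5.6893
log10(P) = 8.1060 - 5.6893 = 2.4167
P = 10^2.4167 = 261.0181 mmHg

261.0181 mmHg


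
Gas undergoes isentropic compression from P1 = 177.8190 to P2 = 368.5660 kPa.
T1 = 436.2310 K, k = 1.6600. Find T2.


(k-1)/k = 0.3976
(P2/P1)^exp = 1.3361
T2 = 436.2310 * 1.3361 = 582.8659 K

582.8659 K


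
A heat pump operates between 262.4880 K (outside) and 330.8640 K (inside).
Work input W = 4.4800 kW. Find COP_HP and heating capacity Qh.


COP = 330.8640 / 68.3760 = 4.8389
Qh = 4.8389 * 4.4800 = 21.6782 kW

COP = 4.8389, Qh = 21.6782 kW


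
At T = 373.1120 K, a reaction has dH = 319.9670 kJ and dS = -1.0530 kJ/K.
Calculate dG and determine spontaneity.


T*dS = 373.1120 * -1.0530 = -392.8869 kJ
dG = 319.9670 + 392.8869 = 712.8539 kJ (non-spontaneous)

dG = 712.8539 kJ, non-spontaneous


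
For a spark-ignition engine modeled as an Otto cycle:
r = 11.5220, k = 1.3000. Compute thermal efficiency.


r^(k-1) = 2.0819
eta = 1 - 1/2.0819 = 0.5197 = 51.9668%

51.9668%


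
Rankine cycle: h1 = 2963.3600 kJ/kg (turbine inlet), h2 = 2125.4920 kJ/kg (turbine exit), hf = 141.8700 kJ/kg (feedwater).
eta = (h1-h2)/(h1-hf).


W = 837.8680 kJ/kg
Q_in = 2821.4900 kJ/kg
eta = 0.2970 = 29.6959%

eta = 29.6959%


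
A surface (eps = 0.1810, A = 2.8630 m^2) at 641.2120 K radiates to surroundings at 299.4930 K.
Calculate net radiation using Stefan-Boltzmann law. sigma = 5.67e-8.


T^4 = 1.6905e+11
Tsurr^4 = 8.0454e+09
Q = 0.1810 * 5.67e-8 * 2.8630 * 1.6100e+11 = 4730.5569 W

4730.5569 W


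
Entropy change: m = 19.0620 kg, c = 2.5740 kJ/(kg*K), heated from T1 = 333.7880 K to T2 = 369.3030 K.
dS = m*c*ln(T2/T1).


T2/T1 = 1.1064
ln(T2/T1) = 0.1011
dS = 19.0620 * 2.5740 * 0.1011 = 4.9611 kJ/K

4.9611 kJ/K


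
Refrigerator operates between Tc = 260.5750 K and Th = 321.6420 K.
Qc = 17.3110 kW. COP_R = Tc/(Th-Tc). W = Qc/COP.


COP = 260.5750 / 61.0670 = 4.2670
W = 17.3110 / 4.2670 = 4.0569 kW

COP = 4.2670, W = 4.0569 kW


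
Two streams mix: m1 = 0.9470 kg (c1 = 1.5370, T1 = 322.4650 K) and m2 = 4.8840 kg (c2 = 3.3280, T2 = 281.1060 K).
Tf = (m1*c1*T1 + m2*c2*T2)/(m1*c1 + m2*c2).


num = 5038.4438
den = 17.7095
Tf = 284.5053 K

284.5053 K


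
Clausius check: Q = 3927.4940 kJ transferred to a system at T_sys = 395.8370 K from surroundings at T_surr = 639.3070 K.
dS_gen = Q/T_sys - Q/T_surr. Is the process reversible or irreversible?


dS_sys = 3927.4940/395.8370 = 9.9220 kJ/K
dS_surr = -3927.4940/639.3070 = -6.1434 kJ/K
dS_gen = 9.9220 - 6.1434 = 3.7786 kJ/K (irreversible)

dS_gen = 3.7786 kJ/K, irreversible


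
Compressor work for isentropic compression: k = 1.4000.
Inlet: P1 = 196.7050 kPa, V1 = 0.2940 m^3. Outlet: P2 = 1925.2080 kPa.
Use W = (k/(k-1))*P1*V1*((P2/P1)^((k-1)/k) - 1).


(k-1)/k = 0.2857
(P2/P1)^exp = 1.9189
W = 3.5000 * 196.7050 * 0.2940 * (1.9189 - 1) = 185.9887 kJ

185.9887 kJ


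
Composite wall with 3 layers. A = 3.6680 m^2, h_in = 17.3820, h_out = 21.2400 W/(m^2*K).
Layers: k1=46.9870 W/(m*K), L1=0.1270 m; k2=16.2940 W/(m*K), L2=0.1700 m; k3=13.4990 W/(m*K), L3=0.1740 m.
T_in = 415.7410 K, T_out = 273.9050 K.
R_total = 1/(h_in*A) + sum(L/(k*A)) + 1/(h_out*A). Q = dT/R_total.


R_conv_in = 1/(17.3820*3.6680) = 0.0157
R_1 = 0.1270/(46.9870*3.6680) = 0.0007
R_2 = 0.1700/(16.2940*3.6680) = 0.0028
R_3 = 0.1740/(13.4990*3.6680) = 0.0035
R_conv_out = 1/(21.2400*3.6680) = 0.0128
R_total = 0.0356 K/W
Q = 141.8360 / 0.0356 = 3982.4200 W

R_total = 0.0356 K/W, Q = 3982.4200 W


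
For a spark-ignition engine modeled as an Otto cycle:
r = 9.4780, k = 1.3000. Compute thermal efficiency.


r^(k-1) = 1.9634
eta = 1 - 1/1.9634 = 0.4907 = 49.0687%

49.0687%


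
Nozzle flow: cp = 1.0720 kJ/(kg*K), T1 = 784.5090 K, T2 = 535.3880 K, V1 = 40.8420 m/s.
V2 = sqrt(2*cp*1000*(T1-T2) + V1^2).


dT = 249.1210 K
2*cp*1000*dT = 534115.4240
V1^2 = 1668.0690
V2 = sqrt(535783.4930) = 731.9723 m/s

731.9723 m/s


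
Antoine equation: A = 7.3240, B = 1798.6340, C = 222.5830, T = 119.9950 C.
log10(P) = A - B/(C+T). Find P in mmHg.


C+T = 342.5780
B/(C+T) = 5.2503
log10(P) = 7.3240 - 5.2503 = 2.0737
P = 10^2.0737 = 118.4976 mmHg

118.4976 mmHg


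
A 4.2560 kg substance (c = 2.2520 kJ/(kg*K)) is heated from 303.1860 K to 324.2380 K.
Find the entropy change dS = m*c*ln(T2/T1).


T2/T1 = 1.0694
ln(T2/T1) = 0.0671
dS = 4.2560 * 2.2520 * 0.0671 = 0.6434 kJ/K

0.6434 kJ/K


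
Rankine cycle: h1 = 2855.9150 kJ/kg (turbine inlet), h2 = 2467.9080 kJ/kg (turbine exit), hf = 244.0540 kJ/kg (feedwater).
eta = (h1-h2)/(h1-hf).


W = 388.0070 kJ/kg
Q_in = 2611.8610 kJ/kg
eta = 0.1486 = 14.8556%

eta = 14.8556%


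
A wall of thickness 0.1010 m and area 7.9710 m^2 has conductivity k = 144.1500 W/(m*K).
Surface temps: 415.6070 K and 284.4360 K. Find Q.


dT = 131.1710 K
Q = 144.1500 * 7.9710 * 131.1710 / 0.1010 = 1492257.9852 W

1492257.9852 W


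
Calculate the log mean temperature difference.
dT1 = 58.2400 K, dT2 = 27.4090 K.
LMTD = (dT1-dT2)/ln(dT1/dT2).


dT1/dT2 = 2.1248
ln(dT1/dT2) = 0.7537
LMTD = 30.8310 / 0.7537 = 40.9061 K

40.9061 K


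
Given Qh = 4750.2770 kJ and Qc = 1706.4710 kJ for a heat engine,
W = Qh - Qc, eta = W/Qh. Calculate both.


W = 4750.2770 - 1706.4710 = 3043.8060 kJ
eta = 3043.8060 / 4750.2770 = 0.6408 = 64.0764%

W = 3043.8060 kJ, eta = 64.0764%


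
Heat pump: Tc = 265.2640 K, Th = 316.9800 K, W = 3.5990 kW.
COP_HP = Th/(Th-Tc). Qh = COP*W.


COP = 316.9800 / 51.7160 = 6.1292
Qh = 6.1292 * 3.5990 = 22.0592 kW

COP = 6.1292, Qh = 22.0592 kW


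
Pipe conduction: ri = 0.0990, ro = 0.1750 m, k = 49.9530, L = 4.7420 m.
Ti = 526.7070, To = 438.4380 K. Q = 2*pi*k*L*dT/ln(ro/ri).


dT = 88.2690 K
ln(ro/ri) = 0.5697
Q = 2*pi*49.9530*4.7420*88.2690 / 0.5697 = 230616.7279 W

230616.7279 W


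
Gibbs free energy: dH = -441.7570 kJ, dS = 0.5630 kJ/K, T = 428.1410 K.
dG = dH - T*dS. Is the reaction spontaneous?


T*dS = 428.1410 * 0.5630 = 241.0434 kJ
dG = -441.7570 - 241.0434 = -682.8004 kJ (spontaneous)

dG = -682.8004 kJ, spontaneous


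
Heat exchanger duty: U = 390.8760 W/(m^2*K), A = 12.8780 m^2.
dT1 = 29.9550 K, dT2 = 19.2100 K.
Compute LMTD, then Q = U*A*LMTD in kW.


LMTD = 24.1860 K
Q = 390.8760 * 12.8780 * 24.1860 = 121745.0951 W = 121.7451 kW

121.7451 kW


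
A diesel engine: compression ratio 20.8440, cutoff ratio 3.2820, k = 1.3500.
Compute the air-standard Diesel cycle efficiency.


r^(k-1) = 2.8950
rc^k = 4.9749
eta = 0.5543 = 55.4306%

55.4306%


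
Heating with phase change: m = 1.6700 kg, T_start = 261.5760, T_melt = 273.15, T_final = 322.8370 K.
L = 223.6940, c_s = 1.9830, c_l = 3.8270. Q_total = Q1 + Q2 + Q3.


Q1 (sensible, solid) = 1.6700 * 1.9830 * 11.5740 = 38.3286 kJ
Q2 (latent) = 1.6700 * 223.6940 = 373.5690 kJ
Q3 (sensible, liquid) = 1.6700 * 3.8270 * 49.6870 = 317.5541 kJ
Q_total = 729.4516 kJ

729.4516 kJ


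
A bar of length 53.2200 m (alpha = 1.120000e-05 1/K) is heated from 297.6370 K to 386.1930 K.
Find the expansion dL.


dT = 88.5560 K
dL = 1.120000e-05 * 53.2200 * 88.5560 = 0.052785 m
L_final = 53.272785 m

dL = 0.052785 m


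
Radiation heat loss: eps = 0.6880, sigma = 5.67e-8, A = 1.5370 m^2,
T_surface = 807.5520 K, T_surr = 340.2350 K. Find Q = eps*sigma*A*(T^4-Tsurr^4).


T^4 = 4.2529e+11
Tsurr^4 = 1.3400e+10
Q = 0.6880 * 5.67e-8 * 1.5370 * 4.1189e+11 = 24695.7923 W

24695.7923 W


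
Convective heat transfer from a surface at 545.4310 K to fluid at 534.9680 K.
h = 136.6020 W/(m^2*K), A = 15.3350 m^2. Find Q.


dT = 10.4630 K
Q = 136.6020 * 15.3350 * 10.4630 = 21917.8052 W

21917.8052 W


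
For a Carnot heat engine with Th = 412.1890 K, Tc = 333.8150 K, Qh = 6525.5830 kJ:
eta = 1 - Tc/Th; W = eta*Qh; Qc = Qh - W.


eta = 1 - 333.8150/412.1890 = 0.1901
W = 0.1901 * 6525.5830 = 1240.7804 kJ
Qc = 6525.5830 - 1240.7804 = 5284.8026 kJ

eta = 19.0141%, W = 1240.7804 kJ, Qc = 5284.8026 kJ


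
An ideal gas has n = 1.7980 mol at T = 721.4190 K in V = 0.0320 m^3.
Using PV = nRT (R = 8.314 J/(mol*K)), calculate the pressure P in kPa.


P = nRT/V = 1.7980 * 8.314 * 721.4190 / 0.0320
= 10784.1839 / 0.0320 = 337005.7457 Pa = 337.0057 kPa

337.0057 kPa


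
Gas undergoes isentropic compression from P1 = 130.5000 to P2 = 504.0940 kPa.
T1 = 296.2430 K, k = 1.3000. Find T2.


(k-1)/k = 0.2308
(P2/P1)^exp = 1.3660
T2 = 296.2430 * 1.3660 = 404.6568 K

404.6568 K


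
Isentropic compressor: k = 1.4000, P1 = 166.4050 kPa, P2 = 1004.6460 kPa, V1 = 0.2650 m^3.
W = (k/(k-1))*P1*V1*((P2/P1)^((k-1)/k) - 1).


(k-1)/k = 0.2857
(P2/P1)^exp = 1.6715
W = 3.5000 * 166.4050 * 0.2650 * (1.6715 - 1) = 103.6354 kJ

103.6354 kJ


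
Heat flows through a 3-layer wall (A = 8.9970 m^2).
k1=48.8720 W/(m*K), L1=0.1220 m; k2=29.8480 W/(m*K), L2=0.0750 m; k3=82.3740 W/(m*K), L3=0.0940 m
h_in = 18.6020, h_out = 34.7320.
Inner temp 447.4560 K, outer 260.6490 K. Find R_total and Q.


R_conv_in = 1/(18.6020*8.9970) = 0.0060
R_1 = 0.1220/(48.8720*8.9970) = 0.0003
R_2 = 0.0750/(29.8480*8.9970) = 0.0003
R_3 = 0.0940/(82.3740*8.9970) = 0.0001
R_conv_out = 1/(34.7320*8.9970) = 0.0032
R_total = 0.0099 K/W
Q = 186.8070 / 0.0099 = 18948.2249 W

R_total = 0.0099 K/W, Q = 18948.2249 W
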